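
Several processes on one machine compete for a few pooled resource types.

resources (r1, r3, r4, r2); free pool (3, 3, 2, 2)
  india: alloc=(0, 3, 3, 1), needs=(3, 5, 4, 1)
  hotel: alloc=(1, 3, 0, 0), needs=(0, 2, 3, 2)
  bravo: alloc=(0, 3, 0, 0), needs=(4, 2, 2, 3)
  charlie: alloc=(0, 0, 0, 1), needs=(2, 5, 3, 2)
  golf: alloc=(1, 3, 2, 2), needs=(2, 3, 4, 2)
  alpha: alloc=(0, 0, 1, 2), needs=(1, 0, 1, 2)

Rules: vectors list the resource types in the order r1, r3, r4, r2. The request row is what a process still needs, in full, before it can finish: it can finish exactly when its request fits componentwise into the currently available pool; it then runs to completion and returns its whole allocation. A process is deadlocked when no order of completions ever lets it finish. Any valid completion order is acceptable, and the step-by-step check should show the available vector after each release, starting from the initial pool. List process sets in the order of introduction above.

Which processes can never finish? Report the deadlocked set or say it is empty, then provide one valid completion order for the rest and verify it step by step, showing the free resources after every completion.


The deadlocked set is india and golf.
Key observation: even finishing alpha, hotel, charlie, bravo leaves just (4, 9, 3, 5) free — too little r4 for any of the remaining processes.
The rest can finish in the order alpha, hotel, charlie, bravo. Step-by-step check:
  pool = (3, 3, 2, 2)
  alpha: need (1, 0, 1, 2) fits (3, 3, 2, 2); releases (0, 0, 1, 2), pool now (3, 3, 3, 4)
  hotel: need (0, 2, 3, 2) fits (3, 3, 3, 4); releases (1, 3, 0, 0), pool now (4, 6, 3, 4)
  charlie: need (2, 5, 3, 2) fits (4, 6, 3, 4); releases (0, 0, 0, 1), pool now (4, 6, 3, 5)
  bravo: need (4, 2, 2, 3) fits (4, 6, 3, 5); releases (0, 3, 0, 0), pool now (4, 9, 3, 5)
None of the blocked processes ever fits:
  india still needs (3, 5, 4, 1) but only (4, 9, 3, 5) is free — short on r4
  golf still needs (2, 3, 4, 2) but only (4, 9, 3, 5) is free — short on r4


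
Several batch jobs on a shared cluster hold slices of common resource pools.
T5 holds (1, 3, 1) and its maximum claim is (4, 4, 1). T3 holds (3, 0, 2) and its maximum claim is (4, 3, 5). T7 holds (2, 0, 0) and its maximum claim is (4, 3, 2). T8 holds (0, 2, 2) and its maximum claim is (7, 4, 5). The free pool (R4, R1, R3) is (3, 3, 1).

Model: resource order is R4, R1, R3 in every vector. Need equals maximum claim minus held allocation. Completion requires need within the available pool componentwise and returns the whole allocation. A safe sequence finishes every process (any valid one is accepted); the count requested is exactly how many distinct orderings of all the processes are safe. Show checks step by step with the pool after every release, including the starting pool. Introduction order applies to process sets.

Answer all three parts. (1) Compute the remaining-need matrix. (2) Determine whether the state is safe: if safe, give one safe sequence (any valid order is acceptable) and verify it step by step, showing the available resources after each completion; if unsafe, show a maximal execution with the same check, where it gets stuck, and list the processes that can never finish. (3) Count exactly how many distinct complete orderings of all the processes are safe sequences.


(1) Need matrix, components ordered R4, R1, R3:
  T5: (3, 1, 0)
  T3: (1, 3, 3)
  T7: (2, 3, 2)
  T8: (7, 2, 3)
(2) UNSAFE — no complete ordering exists.
Key observation: the wall is R3: completing T5, T7 brings the pool only to (6, 6, 2), and all the rest need more.
A maximal execution: T5, T7 — then nothing else fits. Step-by-step check:
  pool = (3, 3, 1)
  T5 needs (3, 1, 0) <= (3, 3, 1) -> finishes; pool += (1, 3, 1) = (4, 6, 2)
  T7 needs (2, 3, 2) <= (4, 6, 2) -> finishes; pool += (2, 0, 0) = (6, 6, 2)
  T3 still needs (1, 3, 3) but only (6, 6, 2) is free — short on R3
  T8 still needs (7, 2, 3) but only (6, 6, 2) is free — short on R4 and R3
Never able to finish: T3 and T8.
(3) Exactly 0 of the possible complete orderings are safe sequences.


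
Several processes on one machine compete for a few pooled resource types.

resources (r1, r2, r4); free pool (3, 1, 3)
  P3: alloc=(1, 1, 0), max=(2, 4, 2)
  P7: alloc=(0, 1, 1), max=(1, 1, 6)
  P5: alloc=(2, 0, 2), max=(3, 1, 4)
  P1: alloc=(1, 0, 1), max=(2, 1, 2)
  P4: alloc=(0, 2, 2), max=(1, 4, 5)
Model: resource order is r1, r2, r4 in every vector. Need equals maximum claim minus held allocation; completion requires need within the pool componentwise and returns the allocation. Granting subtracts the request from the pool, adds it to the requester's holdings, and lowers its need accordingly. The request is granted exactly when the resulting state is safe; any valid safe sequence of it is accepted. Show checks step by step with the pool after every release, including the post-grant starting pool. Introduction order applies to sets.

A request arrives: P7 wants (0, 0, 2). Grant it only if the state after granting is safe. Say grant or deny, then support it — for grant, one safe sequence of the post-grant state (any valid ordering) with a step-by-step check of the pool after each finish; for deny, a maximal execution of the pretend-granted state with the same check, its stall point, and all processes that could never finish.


GRANT — the state after the grant stays safe, e.g. via P1, P5, P7, P4, P3.
Key observation: after the grant the pool drops to (3, 1, 1), which still lets P1 finish first and unwind the rest.
Check on the post-grant state, step by step:
  pool = (3, 1, 1)
  P1: need (1, 1, 1) fits (3, 1, 1); releases (1, 0, 1), pool now (4, 1, 2)
  P5: need (1, 1, 2) fits (4, 1, 2); releases (2, 0, 2), pool now (6, 1, 4)
  P7: need (1, 0, 3) fits (6, 1, 4); releases (0, 1, 3), pool now (6, 2, 7)
  P4: need (1, 2, 3) fits (6, 2, 7); releases (0, 2, 2), pool now (6, 4, 9)
  P3: need (1, 3, 2) fits (6, 4, 9); releases (1, 1, 0), pool now (7, 5, 9)


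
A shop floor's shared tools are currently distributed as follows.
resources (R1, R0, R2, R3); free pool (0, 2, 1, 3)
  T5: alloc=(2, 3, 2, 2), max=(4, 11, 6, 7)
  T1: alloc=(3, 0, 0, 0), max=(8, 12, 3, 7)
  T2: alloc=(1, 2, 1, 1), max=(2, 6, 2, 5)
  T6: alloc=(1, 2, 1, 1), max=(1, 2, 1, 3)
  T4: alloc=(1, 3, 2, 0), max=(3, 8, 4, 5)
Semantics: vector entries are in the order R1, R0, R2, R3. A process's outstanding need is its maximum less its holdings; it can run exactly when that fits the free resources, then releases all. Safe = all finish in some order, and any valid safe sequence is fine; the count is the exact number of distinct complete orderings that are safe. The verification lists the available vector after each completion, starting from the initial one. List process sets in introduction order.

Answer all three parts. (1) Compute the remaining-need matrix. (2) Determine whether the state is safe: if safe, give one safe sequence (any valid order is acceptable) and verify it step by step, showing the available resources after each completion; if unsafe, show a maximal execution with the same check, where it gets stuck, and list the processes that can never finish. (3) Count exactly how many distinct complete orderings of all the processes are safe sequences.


(1) Need matrix, components ordered R1, R0, R2, R3:
  T5: (2, 8, 4, 5)
  T1: (5, 12, 3, 7)
  T2: (1, 4, 1, 4)
  T6: (0, 0, 0, 2)
  T4: (2, 5, 2, 5)
(2) SAFE. One safe sequence: T6, T2, T4, T5, T1.
Key observation: the first exact fit in this order is T2 — it needs (1, 4, 1, 4) with (1, 4, 2, 4) free, meeting a requested resource to the last unit.
Verifying each step:
  pool = (0, 2, 1, 3)
  T6 needs (0, 0, 0, 2) <= (0, 2, 1, 3) -> finishes; pool += (1, 2, 1, 1) = (1, 4, 2, 4)
  T2 needs (1, 4, 1, 4) <= (1, 4, 2, 4) -> finishes; pool += (1, 2, 1, 1) = (2, 6, 3, 5)
  T4 needs (2, 5, 2, 5) <= (2, 6, 3, 5) -> finishes; pool += (1, 3, 2, 0) = (3, 9, 5, 5)
  T5 needs (2, 8, 4, 5) <= (3, 9, 5, 5) -> finishes; pool += (2, 3, 2, 2) = (5, 12, 7, 7)
  T1 needs (5, 12, 3, 7) <= (5, 12, 7, 7) -> finishes; pool += (3, 0, 0, 0) = (8, 12, 7, 7)
(3) Precisely 1 of the possible complete orderings is a safe sequence.


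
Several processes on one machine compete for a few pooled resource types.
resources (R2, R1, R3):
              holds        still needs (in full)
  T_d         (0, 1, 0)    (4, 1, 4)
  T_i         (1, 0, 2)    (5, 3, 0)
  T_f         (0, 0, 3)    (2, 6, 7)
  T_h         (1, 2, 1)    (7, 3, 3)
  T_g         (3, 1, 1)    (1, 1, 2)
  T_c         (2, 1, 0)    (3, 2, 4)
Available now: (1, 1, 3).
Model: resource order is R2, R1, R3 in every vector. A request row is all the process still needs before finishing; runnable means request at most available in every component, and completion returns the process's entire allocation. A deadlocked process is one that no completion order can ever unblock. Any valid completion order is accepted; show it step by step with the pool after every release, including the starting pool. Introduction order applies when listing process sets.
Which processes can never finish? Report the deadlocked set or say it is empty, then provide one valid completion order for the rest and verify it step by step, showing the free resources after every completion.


Nothing here is deadlocked.
Key observation: starting with T_g, each completion frees enough for the next — no one is permanently blocked.
A valid finishing order for the others: T_g, T_c, T_d, T_i, T_h, T_f. Verifying each step:
  pool = (1, 1, 3)
  run T_g (needs (1, 1, 2), free (1, 1, 3)); after release of (3, 1, 1) the pool is (4, 2, 4)
  run T_c (needs (3, 2, 4), free (4, 2, 4)); after release of (2, 1, 0) the pool is (6, 3, 4)
  run T_d (needs (4, 1, 4), free (6, 3, 4)); after release of (0, 1, 0) the pool is (6, 4, 4)
  run T_i (needs (5, 3, 0), free (6, 4, 4)); after release of (1, 0, 2) the pool is (7, 4, 6)
  run T_h (needs (7, 3, 3), free (7, 4, 6)); after release of (1, 2, 1) the pool is (8, 6, 7)
  run T_f (needs (2, 6, 7), free (8, 6, 7)); after release of (0, 0, 3) the pool is (8, 6, 10)


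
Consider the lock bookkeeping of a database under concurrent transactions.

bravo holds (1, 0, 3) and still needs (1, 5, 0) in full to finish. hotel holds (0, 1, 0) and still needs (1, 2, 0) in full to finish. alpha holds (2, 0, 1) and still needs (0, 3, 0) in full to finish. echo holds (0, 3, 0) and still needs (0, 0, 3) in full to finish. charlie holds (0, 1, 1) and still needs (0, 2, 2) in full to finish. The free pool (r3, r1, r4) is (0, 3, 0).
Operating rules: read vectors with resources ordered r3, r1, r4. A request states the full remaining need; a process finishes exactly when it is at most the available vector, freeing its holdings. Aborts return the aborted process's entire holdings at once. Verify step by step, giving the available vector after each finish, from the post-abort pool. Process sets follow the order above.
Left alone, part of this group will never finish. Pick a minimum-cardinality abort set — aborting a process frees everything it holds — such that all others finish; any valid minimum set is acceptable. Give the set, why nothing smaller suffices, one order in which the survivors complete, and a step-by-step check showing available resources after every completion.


Minimum abort set: bravo.
Key observation: the returned (1, 0, 3) from bravo is what brings echo — unrunnable before, under any order — into play at step 2.
Minimality: the empty abort set fails — the state is deadlocked as it stands.
The survivors complete as alpha, echo, charlie, hotel. Step-by-step check (starting from the post-abort pool):
  pool = (1, 3, 3)
  alpha: need (0, 3, 0) fits (1, 3, 3); releases (2, 0, 1), pool now (3, 3, 4)
  echo: need (0, 0, 3) fits (3, 3, 4); releases (0, 3, 0), pool now (3, 6, 4)
  charlie: need (0, 2, 2) fits (3, 6, 4); releases (0, 1, 1), pool now (3, 7, 5)
  hotel: need (1, 2, 0) fits (3, 7, 5); releases (0, 1, 0), pool now (3, 8, 5)


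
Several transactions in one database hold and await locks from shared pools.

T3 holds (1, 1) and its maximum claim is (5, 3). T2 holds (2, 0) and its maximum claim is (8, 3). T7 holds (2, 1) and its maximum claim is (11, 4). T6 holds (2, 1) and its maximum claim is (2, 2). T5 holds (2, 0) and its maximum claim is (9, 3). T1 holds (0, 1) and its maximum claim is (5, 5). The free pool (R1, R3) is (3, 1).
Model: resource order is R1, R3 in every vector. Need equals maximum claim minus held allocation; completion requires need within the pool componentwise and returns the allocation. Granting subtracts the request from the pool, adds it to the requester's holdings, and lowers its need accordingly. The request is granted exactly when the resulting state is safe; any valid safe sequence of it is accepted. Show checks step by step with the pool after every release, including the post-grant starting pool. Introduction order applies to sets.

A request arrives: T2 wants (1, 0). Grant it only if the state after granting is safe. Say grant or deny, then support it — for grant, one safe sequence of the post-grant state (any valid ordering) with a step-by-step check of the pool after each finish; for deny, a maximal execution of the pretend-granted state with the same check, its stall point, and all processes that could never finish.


GRANT. The post-grant state is safe; one safe sequence: T6, T3, T2, T5, T7, T1.
Key observation: after the grant the pool drops to (2, 1), which still lets T6 finish first and unwind the rest.
Step-by-step check of the post-grant state:
  pool = (2, 1)
  run T6 (needs (0, 1), free (2, 1)); after release of (2, 1) the pool is (4, 2)
  run T3 (needs (4, 2), free (4, 2)); after release of (1, 1) the pool is (5, 3)
  run T2 (needs (5, 3), free (5, 3)); after release of (3, 0) the pool is (8, 3)
  run T5 (needs (7, 3), free (8, 3)); after release of (2, 0) the pool is (10, 3)
  run T7 (needs (9, 3), free (10, 3)); after release of (2, 1) the pool is (12, 4)
  run T1 (needs (5, 4), free (12, 4)); after release of (0, 1) the pool is (12, 5)


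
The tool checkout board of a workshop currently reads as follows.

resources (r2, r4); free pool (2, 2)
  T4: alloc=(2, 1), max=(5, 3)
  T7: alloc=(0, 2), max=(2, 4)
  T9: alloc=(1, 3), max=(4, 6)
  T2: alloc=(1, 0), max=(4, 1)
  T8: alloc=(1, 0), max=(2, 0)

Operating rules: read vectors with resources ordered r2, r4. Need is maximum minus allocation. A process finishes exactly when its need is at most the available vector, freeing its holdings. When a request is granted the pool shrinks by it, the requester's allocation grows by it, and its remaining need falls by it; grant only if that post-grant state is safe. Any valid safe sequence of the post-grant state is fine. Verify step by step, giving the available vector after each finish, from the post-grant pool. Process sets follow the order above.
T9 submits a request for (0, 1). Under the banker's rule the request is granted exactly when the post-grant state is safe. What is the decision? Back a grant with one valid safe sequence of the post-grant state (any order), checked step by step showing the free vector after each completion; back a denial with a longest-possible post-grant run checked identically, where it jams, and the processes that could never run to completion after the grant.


DENY. Granting would leave the state unsafe.
Key observation: after T8, T2 complete, (4, 1) is the best the pool ever gets, yet each leftover process wants more r4.
On the post-grant state, T8, T2 is a maximal run — nothing extends it. Check, step by step:
  pool = (2, 1)
  T8: need (1, 0) fits (2, 1); releases (1, 0), pool now (3, 1)
  T2: need (3, 1) fits (3, 1); releases (1, 0), pool now (4, 1)
  T4 still needs (3, 2) but only (4, 1) is free — short on r4
  T7 still needs (2, 2) but only (4, 1) is free — short on r4
  T9 still needs (3, 2) but only (4, 1) is free — short on r4
Processes that could never finish after the grant: T4, T7 and T9.


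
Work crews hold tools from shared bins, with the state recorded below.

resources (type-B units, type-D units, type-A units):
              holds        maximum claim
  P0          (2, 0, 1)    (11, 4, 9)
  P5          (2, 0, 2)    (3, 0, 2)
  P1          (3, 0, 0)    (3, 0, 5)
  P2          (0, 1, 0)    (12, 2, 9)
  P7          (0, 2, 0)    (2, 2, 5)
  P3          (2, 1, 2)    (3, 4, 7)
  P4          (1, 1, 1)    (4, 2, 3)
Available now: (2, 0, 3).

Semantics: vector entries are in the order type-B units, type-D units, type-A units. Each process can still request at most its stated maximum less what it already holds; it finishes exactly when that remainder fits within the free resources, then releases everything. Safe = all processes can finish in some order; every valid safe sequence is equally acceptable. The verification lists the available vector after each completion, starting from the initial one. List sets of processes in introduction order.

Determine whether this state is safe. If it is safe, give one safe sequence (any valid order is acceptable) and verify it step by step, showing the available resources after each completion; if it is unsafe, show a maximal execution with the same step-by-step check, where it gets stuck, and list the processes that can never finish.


The state is SAFE; one workable sequence: P5, P7, P1, P4, P3, P0, P2.
Key observation: reading the order forward, P7 is the first process whose need (2, 0, 5) meets the free pool (4, 0, 5) exactly on a resource it requests.
Verifying each step:
  pool = (2, 0, 3)
  P5: need (1, 0, 0) fits (2, 0, 3); releases (2, 0, 2), pool now (4, 0, 5)
  P7: need (2, 0, 5) fits (4, 0, 5); releases (0, 2, 0), pool now (4, 2, 5)
  P1: need (0, 0, 5) fits (4, 2, 5); releases (3, 0, 0), pool now (7, 2, 5)
  P4: need (3, 1, 2) fits (7, 2, 5); releases (1, 1, 1), pool now (8, 3, 6)
  P3: need (1, 3, 5) fits (8, 3, 6); releases (2, 1, 2), pool now (10, 4, 8)
  P0: need (9, 4, 8) fits (10, 4, 8); releases (2, 0, 1), pool now (12, 4, 9)
  P2: need (12, 1, 9) fits (12, 4, 9); releases (0, 1, 0), pool now (12, 5, 9)


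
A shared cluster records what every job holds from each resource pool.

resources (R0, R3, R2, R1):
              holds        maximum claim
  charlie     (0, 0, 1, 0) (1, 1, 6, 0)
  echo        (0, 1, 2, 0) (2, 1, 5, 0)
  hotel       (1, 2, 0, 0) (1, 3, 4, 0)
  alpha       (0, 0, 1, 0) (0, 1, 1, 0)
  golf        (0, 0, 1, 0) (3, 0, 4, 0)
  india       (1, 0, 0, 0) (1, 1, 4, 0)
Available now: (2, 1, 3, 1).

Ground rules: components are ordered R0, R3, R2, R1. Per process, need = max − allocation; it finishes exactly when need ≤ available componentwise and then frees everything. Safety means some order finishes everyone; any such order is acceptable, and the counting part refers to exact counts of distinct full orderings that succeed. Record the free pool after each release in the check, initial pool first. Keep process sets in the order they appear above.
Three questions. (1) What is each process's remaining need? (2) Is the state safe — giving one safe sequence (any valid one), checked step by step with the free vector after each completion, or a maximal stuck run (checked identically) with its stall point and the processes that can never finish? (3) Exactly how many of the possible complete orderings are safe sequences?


(1) Outstanding need per process (order R0, R3, R2, R1):
  charlie: (1, 1, 5, 0)
  echo: (2, 0, 3, 0)
  hotel: (0, 1, 4, 0)
  alpha: (0, 1, 0, 0)
  golf: (3, 0, 3, 0)
  india: (0, 1, 4, 0)
(2) The state is SAFE; one workable sequence: echo, charlie, alpha, hotel, golf, india.
Key observation: at echo the run first touches a limit — (2, 0, 3, 0) against (2, 1, 3, 1), exact on a resource it actually requests.
Walking it through:
  pool = (2, 1, 3, 1)
  echo: need (2, 0, 3, 0) fits (2, 1, 3, 1); releases (0, 1, 2, 0), pool now (2, 2, 5, 1)
  charlie: need (1, 1, 5, 0) fits (2, 2, 5, 1); releases (0, 0, 1, 0), pool now (2, 2, 6, 1)
  alpha: need (0, 1, 0, 0) fits (2, 2, 6, 1); releases (0, 0, 1, 0), pool now (2, 2, 7, 1)
  hotel: need (0, 1, 4, 0) fits (2, 2, 7, 1); releases (1, 2, 0, 0), pool now (3, 4, 7, 1)
  golf: need (3, 0, 3, 0) fits (3, 4, 7, 1); releases (0, 0, 1, 0), pool now (3, 4, 8, 1)
  india: need (0, 1, 4, 0) fits (3, 4, 8, 1); releases (1, 0, 0, 0), pool now (4, 4, 8, 1)
(3) The exact count: 128 of the possible complete orderings are safe sequences.


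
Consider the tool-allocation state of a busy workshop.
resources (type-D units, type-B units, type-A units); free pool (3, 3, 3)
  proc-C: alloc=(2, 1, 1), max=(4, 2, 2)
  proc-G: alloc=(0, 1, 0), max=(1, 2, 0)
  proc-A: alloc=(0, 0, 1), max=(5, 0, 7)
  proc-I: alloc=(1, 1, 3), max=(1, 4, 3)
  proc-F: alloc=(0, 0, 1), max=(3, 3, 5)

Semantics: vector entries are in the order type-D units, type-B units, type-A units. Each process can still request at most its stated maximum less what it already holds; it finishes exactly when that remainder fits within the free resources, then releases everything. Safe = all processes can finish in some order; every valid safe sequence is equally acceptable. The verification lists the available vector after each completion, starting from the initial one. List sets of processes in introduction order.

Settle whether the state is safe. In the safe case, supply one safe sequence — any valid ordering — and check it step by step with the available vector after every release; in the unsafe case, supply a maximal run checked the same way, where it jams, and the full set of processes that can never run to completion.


SAFE — a valid safe sequence is proc-I, proc-G, proc-F, proc-C, proc-A.
Key observation: reading the order forward, proc-I is the first process whose need (0, 3, 0) meets the free pool (3, 3, 3) exactly on a resource it requests.
Walking it through:
  pool = (3, 3, 3)
  run proc-I (needs (0, 3, 0), free (3, 3, 3)); after release of (1, 1, 3) the pool is (4, 4, 6)
  run proc-G (needs (1, 1, 0), free (4, 4, 6)); after release of (0, 1, 0) the pool is (4, 5, 6)
  run proc-F (needs (3, 3, 4), free (4, 5, 6)); after release of (0, 0, 1) the pool is (4, 5, 7)
  run proc-C (needs (2, 1, 1), free (4, 5, 7)); after release of (2, 1, 1) the pool is (6, 6, 8)
  run proc-A (needs (5, 0, 6), free (6, 6, 8)); after release of (0, 0, 1) the pool is (6, 6, 9)


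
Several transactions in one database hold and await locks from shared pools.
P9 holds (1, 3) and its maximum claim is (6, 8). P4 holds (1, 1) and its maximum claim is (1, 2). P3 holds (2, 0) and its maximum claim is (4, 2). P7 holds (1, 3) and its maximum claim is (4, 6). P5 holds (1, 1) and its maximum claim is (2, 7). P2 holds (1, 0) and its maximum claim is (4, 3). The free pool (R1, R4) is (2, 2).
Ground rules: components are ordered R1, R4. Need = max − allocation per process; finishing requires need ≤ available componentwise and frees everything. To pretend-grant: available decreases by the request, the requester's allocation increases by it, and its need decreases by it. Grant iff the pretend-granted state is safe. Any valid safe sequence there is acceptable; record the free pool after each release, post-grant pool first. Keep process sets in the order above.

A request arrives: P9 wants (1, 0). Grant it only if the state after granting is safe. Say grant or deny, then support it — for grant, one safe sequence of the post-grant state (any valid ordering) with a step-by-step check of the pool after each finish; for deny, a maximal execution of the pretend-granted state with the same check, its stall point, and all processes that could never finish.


GRANT — the state after the grant stays safe, e.g. via P4, P3, P2, P7, P5, P9.
Key observation: even at the reduced pool (1, 2), P4 fits immediately, so safety survives the grant.
Step-by-step check of the post-grant state:
  pool = (1, 2)
  P4: need (0, 1) fits (1, 2); releases (1, 1), pool now (2, 3)
  P3: need (2, 2) fits (2, 3); releases (2, 0), pool now (4, 3)
  P2: need (3, 3) fits (4, 3); releases (1, 0), pool now (5, 3)
  P7: need (3, 3) fits (5, 3); releases (1, 3), pool now (6, 6)
  P5: need (1, 6) fits (6, 6); releases (1, 1), pool now (7, 7)
  P9: need (4, 5) fits (7, 7); releases (2, 3), pool now (9, 10)


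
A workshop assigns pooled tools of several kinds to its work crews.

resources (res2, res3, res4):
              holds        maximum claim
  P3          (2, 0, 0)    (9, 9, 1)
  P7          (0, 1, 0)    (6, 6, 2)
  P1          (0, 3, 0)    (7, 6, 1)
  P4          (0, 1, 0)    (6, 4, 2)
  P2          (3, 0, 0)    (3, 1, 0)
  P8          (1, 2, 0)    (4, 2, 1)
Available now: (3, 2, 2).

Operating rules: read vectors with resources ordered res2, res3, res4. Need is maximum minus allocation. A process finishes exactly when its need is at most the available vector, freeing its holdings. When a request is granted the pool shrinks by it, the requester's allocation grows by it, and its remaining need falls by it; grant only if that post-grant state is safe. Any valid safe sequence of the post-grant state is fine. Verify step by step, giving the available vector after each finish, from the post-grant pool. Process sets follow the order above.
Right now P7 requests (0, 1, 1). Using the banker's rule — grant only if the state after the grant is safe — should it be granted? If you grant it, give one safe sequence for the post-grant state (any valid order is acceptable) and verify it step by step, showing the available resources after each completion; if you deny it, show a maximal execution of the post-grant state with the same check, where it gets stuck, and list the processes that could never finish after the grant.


GRANT — the state after the grant stays safe, e.g. via P8, P2, P1, P7, P4, P3.
Key observation: (3, 1, 1) free after granting still covers P8 first, and each release covers the next.
Verifying the post-grant state step by step:
  pool = (3, 1, 1)
  P8: need (3, 0, 1) fits (3, 1, 1); releases (1, 2, 0), pool now (4, 3, 1)
  P2: need (0, 1, 0) fits (4, 3, 1); releases (3, 0, 0), pool now (7, 3, 1)
  P1: need (7, 3, 1) fits (7, 3, 1); releases (0, 3, 0), pool now (7, 6, 1)
  P7: need (6, 4, 1) fits (7, 6, 1); releases (0, 2, 1), pool now (7, 8, 2)
  P4: need (6, 3, 2) fits (7, 8, 2); releases (0, 1, 0), pool now (7, 9, 2)
  P3: need (7, 9, 1) fits (7, 9, 2); releases (2, 0, 0), pool now (9, 9, 2)


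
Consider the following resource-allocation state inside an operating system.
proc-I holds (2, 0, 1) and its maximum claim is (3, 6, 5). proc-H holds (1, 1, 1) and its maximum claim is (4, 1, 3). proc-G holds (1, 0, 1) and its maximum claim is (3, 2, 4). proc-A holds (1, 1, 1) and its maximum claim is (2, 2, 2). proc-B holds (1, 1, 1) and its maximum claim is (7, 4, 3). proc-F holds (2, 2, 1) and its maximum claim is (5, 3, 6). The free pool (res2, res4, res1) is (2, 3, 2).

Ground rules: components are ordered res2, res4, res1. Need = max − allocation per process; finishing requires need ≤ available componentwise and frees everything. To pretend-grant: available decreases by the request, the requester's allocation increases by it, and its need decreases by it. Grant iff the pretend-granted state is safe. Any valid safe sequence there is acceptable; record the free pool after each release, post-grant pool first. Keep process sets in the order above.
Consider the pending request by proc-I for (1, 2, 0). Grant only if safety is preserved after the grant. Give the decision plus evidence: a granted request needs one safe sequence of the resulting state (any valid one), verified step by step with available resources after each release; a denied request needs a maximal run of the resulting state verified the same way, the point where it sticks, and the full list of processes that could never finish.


GRANT. The post-grant state is safe; one safe sequence: proc-A, proc-G, proc-H, proc-F, proc-B, proc-I.
Key observation: with (1, 1, 2) left after the transfer, proc-A can run at once — the state stays safe.
Step-by-step check of the post-grant state:
  pool = (1, 1, 2)
  proc-A: need (1, 1, 1) fits (1, 1, 2); releases (1, 1, 1), pool now (2, 2, 3)
  proc-G: need (2, 2, 3) fits (2, 2, 3); releases (1, 0, 1), pool now (3, 2, 4)
  proc-H: need (3, 0, 2) fits (3, 2, 4); releases (1, 1, 1), pool now (4, 3, 5)
  proc-F: need (3, 1, 5) fits (4, 3, 5); releases (2, 2, 1), pool now (6, 5, 6)
  proc-B: need (6, 3, 2) fits (6, 5, 6); releases (1, 1, 1), pool now (7, 6, 7)
  proc-I: need (0, 4, 4) fits (7, 6, 7); releases (3, 2, 1), pool now (10, 8, 8)


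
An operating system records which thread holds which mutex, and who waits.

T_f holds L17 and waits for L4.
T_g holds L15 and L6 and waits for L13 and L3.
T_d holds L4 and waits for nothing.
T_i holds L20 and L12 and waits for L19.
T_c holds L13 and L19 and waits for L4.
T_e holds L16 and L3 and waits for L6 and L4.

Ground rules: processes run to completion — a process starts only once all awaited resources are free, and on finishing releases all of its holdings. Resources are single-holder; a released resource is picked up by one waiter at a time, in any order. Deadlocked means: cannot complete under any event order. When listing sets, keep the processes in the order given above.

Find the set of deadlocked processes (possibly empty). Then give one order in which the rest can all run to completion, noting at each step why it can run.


Deadlocked set: T_g and T_e.
Key observation: the knot is the closed ring of waits T_g -> T_e -> T_g; no other process is dragged down with it.
One completion order for the rest: T_d, T_c, T_f, T_i.
Step-by-step check:
  T_d waits on nothing -> runs at once and releases L4
  T_c waits on L4 — all released -> runs and releases L13 and L19
  T_f waits on L4 — all released -> runs and releases L17
  T_i waits on L19 — all released -> runs and releases L20 and L12


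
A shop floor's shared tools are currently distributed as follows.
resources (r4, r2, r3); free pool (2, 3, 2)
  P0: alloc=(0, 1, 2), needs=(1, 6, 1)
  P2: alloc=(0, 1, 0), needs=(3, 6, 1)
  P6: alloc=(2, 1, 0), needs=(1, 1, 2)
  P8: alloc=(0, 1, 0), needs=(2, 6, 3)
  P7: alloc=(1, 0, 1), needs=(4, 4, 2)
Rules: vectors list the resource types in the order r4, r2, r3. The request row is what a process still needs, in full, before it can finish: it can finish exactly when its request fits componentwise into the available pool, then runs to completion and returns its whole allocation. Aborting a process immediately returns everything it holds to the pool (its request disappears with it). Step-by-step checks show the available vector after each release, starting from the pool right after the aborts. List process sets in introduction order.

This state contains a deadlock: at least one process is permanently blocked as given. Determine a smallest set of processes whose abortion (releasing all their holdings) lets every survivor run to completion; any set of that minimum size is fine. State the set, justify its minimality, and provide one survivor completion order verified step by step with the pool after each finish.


The answer: abort P2 and P8.
Key observation: the deadlocked P0 becomes finishable only because P2 and P8 released (0, 2, 0); it completes at step 3 below.
Minimality, checking each single-abort alternative: P0 alone leaves P2 blocked (short on r2); P2 alone leaves P0 blocked (short on r2); P6 alone leaves P0 blocked (short on r2); P8 alone leaves P0 blocked (short on r2); P7 alone leaves P0 blocked (short on r2).
One survivor order: P6, P7, P0. Walking it through (post-abort pool first):
  pool = (2, 5, 2)
  P6 needs (1, 1, 2) <= (2, 5, 2) -> finishes; pool += (2, 1, 0) = (4, 6, 2)
  P7 needs (4, 4, 2) <= (4, 6, 2) -> finishes; pool += (1, 0, 1) = (5, 6, 3)
  P0 needs (1, 6, 1) <= (5, 6, 3) -> finishes; pool += (0, 1, 2) = (5, 7, 5)


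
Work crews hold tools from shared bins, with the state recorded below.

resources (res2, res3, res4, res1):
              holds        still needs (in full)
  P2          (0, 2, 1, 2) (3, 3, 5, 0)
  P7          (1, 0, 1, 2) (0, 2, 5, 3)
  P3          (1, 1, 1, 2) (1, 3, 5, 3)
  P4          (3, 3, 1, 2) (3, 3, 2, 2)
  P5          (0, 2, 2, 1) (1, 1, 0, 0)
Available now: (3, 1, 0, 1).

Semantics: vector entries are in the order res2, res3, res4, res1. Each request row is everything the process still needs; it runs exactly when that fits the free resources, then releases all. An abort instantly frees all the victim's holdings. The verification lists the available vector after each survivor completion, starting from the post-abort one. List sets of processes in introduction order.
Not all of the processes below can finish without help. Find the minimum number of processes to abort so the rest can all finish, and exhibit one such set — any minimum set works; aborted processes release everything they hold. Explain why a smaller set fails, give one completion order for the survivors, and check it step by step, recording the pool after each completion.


Minimum abort set: P2 and P3.
Key observation: P7 was stuck for good until P2 and P3 gave back (1, 3, 2, 4); in the order shown it finishes at step 3.
No one abort is enough; case by case: P2 alone leaves P7 blocked (short on res4); P7 alone leaves P2 blocked (short on res4); P3 alone leaves P2 blocked (short on res4); P4 alone leaves P2 blocked (short on res4); P5 alone leaves P2 blocked (short on res4).
The survivors complete as P5, P4, P7. Walking it through (starting from the post-abort pool):
  pool = (4, 4, 2, 5)
  P5 needs (1, 1, 0, 0) <= (4, 4, 2, 5) -> finishes; pool += (0, 2, 2, 1) = (4, 6, 4, 6)
  P4 needs (3, 3, 2, 2) <= (4, 6, 4, 6) -> finishes; pool += (3, 3, 1, 2) = (7, 9, 5, 8)
  P7 needs (0, 2, 5, 3) <= (7, 9, 5, 8) -> finishes; pool += (1, 0, 1, 2) = (8, 9, 6, 10)


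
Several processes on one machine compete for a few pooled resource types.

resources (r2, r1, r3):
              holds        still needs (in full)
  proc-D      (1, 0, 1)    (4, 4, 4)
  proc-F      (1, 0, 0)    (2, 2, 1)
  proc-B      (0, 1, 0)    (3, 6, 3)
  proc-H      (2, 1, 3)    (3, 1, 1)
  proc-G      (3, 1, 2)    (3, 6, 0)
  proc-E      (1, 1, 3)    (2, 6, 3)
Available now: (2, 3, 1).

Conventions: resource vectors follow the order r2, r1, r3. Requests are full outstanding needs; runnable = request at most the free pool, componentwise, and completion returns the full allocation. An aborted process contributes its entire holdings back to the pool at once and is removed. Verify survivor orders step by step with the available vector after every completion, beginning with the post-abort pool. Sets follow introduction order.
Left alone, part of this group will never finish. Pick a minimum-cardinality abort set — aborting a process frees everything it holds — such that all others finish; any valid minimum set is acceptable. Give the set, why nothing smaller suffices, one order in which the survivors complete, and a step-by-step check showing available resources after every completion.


Minimum abort set: proc-G and proc-E.
Key observation: proc-B had no path to completion before; after the abort of proc-G and proc-E ((4, 2, 5) returned), step 4 is where it fits.
No one abort is enough; case by case: proc-D alone leaves proc-B blocked (short on r1); proc-F alone leaves proc-B blocked (short on r1); proc-B alone leaves proc-G blocked (short on r1); proc-H alone leaves proc-B blocked (short on r1); proc-G alone leaves proc-B blocked (short on r1); proc-E alone leaves proc-B blocked (short on r1).
One survivor order: proc-H, proc-D, proc-F, proc-B. Check, step by step (post-abort pool first):
  pool = (6, 5, 6)
  proc-H needs (3, 1, 1) <= (6, 5, 6) -> finishes; pool += (2, 1, 3) = (8, 6, 9)
  proc-D needs (4, 4, 4) <= (8, 6, 9) -> finishes; pool += (1, 0, 1) = (9, 6, 10)
  proc-F needs (2, 2, 1) <= (9, 6, 10) -> finishes; pool += (1, 0, 0) = (10, 6, 10)
  proc-B needs (3, 6, 3) <= (10, 6, 10) -> finishes; pool += (0, 1, 0) = (10, 7, 10)


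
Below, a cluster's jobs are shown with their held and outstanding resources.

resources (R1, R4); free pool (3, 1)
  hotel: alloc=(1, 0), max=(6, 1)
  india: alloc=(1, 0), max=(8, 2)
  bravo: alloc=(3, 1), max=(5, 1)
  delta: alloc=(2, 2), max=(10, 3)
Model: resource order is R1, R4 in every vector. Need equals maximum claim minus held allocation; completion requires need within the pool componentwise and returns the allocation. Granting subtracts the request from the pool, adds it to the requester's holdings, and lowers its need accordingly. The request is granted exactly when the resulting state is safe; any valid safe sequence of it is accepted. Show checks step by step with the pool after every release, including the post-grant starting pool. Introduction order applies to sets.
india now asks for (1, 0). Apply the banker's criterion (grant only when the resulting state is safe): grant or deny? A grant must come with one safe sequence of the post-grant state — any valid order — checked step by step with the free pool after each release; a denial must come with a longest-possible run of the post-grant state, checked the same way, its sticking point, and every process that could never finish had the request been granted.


GRANT — the state after the grant stays safe, e.g. via bravo, hotel, india, delta.
Key observation: (2, 1) free after granting still covers bravo first, and each release covers the next.
Check on the post-grant state, step by step:
  pool = (2, 1)
  bravo needs (2, 0) <= (2, 1) -> finishes; pool += (3, 1) = (5, 2)
  hotel needs (5, 1) <= (5, 2) -> finishes; pool += (1, 0) = (6, 2)
  india needs (6, 2) <= (6, 2) -> finishes; pool += (2, 0) = (8, 2)
  delta needs (8, 1) <= (8, 2) -> finishes; pool += (2, 2) = (10, 4)


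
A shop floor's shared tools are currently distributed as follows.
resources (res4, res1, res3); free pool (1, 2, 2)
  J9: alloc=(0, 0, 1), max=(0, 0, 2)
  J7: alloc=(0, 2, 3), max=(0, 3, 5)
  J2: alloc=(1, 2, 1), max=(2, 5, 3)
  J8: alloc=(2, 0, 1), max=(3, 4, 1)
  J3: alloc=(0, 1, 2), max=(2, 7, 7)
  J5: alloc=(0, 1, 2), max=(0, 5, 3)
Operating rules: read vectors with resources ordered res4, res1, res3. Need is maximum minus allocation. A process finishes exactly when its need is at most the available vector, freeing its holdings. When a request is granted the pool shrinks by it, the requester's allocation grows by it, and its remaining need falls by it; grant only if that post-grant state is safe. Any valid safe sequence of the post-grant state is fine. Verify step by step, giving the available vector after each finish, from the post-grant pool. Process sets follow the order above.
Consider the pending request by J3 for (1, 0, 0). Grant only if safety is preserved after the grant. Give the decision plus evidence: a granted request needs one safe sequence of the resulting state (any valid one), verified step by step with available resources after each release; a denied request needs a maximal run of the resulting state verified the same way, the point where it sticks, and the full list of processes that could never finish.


DENY. Granting would leave the state unsafe.
Key observation: res4 is the bottleneck — with J7, J9, J5 done the pool holds (0, 5, 8), short of every remaining need.
After a pretend grant, a maximal execution: J7, J9, J5 — then nothing else fits. Walking it through:
  pool = (0, 2, 2)
  J7: need (0, 1, 2) fits (0, 2, 2); releases (0, 2, 3), pool now (0, 4, 5)
  J9: need (0, 0, 1) fits (0, 4, 5); releases (0, 0, 1), pool now (0, 4, 6)
  J5: need (0, 4, 1) fits (0, 4, 6); releases (0, 1, 2), pool now (0, 5, 8)
  blocked: J2 wants (1, 3, 2), pool (0, 5, 8) — not enough res4
  blocked: J8 wants (1, 4, 0), pool (0, 5, 8) — not enough res4
  blocked: J3 wants (1, 6, 5), pool (0, 5, 8) — not enough res4 and res1
Had the request been granted, J2, J8 and J3 could never finish.


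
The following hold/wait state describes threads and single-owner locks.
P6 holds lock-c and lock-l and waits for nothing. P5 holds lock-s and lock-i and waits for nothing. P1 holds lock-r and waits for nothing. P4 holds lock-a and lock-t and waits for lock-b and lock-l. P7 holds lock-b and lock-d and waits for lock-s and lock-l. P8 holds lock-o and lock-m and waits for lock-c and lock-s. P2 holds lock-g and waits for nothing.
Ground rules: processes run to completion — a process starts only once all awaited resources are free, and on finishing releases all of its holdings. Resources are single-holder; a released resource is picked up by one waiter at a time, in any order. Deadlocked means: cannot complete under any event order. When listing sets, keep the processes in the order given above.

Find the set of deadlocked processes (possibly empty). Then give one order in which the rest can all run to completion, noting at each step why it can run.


Nothing here is deadlocked.
Key observation: although several processes wait, no cycle exists — each chain bottoms out at a free runner.
The rest can finish in the order P6, P5, P7, P8, P2, P4, P1.
Verifying each step:
  P6: no waits; runs immediately, freeing lock-c and lock-l
  P5: no waits; runs immediately, freeing lock-s and lock-i
  run P7 (all its waits — lock-s and lock-l — are resolved); releases lock-b and lock-d
  run P8 (all its waits — lock-c and lock-s — are resolved); releases lock-o and lock-m
  P2: no waits; runs immediately, freeing lock-g
  run P4 (all its waits — lock-b and lock-l — are resolved); releases lock-a and lock-t
  P1: no waits; runs immediately, freeing lock-r
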